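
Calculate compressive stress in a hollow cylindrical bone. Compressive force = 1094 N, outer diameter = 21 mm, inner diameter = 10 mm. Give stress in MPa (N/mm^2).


A = pi*(r_o^2 - r_i^2)
r_o = 10.5 mm, r_i = 5 mm
A = 267.821 mm^2
sigma = F/A = 1094 / 267.821
sigma = 4.085 MPa


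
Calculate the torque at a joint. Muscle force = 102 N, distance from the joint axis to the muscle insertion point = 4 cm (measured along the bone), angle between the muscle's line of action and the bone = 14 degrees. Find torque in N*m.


Torque = F * d * sin(theta)   (moment arm = d*sin(theta))
d = 4 cm = 0.04 m
Torque = 102 * 0.04 * sin(14)
Torque = 0.987 N*m


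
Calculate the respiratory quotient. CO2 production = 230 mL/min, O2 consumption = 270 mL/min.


RQ = VCO2 / VO2
RQ = 230 / 270
RQ = 0.8519


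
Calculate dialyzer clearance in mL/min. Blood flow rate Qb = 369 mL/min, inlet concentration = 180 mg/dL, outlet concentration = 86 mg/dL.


K = Qb * (Cb_in - Cb_out) / Cb_in
K = 369 * (180 - 86) / 180
K = 192.7 mL/min


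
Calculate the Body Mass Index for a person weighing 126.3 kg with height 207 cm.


BMI = weight / height^2
height = 207 cm = 2.07 m
BMI = 126.3 / 2.07^2
BMI = 29.48 kg/m^2


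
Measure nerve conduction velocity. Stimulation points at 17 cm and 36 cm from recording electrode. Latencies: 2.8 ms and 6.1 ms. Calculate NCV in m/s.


Distance = (36 - 17) / 100 = 0.19 m
dt = (6.1 - 2.8) / 1000 = 0.0033 s
NCV = dist / dt = 57.58 m/s


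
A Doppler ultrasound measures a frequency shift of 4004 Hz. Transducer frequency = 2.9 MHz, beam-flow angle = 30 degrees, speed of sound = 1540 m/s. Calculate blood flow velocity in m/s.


v = fd * c / (2 * f0 * cos(theta))
v = 4004 * 1540 / (2 * 2.9000e+06 * cos(30))
v = 1.228 m/s


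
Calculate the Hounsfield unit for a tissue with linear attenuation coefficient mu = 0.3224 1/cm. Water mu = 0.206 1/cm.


HU = ((mu_tissue - mu_water) / mu_water) * 1000
HU = ((0.3224 - 0.206) / 0.206) * 1000
HU = 565


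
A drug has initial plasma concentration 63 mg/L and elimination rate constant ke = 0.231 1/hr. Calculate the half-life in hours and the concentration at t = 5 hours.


t_half = ln(2) / ke = 0.693147 / 0.231 = 3.001 hr
C(t) = C0 * exp(-ke*t) = 63 * exp(-0.231*5)
C(5) = 19.85 mg/L


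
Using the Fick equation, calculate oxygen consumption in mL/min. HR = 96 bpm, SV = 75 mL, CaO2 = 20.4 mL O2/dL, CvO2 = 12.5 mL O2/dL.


CO = HR*SV = 96*75/1000 = 7.2 L/min
a-v O2 diff = 20.4 - 12.5 = 7.9 mL/dL
VO2 = CO * (CaO2-CvO2) * 10 dL/L
VO2 = 7.2 * 7.9 * 10
VO2 = 568.8 mL/min


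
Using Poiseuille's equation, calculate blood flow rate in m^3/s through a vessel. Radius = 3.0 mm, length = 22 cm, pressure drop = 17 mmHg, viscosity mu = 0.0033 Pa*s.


Q = pi*r^4*dP / (8*mu*L)
r = 0.003 m, L = 0.22 m
dP = 17 mmHg = 2266.474 Pa
Q = 9.9302e-05 m^3/s


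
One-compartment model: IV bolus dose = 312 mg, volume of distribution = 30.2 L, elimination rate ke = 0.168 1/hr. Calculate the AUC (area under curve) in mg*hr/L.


C0 = Dose/Vd = 312/30.2 = 10.3311 mg/L
AUC = C0/ke = 10.3311/0.168
AUC = 61.49 mg*hr/L


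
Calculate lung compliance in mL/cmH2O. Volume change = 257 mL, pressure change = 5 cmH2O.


C = dV / dP
C = 257 / 5
C = 51.4 mL/cmH2O


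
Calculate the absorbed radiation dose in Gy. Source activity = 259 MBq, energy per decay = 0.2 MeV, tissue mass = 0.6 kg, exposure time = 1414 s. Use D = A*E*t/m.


A = 259 MBq = 2.5900e+08 Bq
E = 0.2 MeV = 3.204e-14 J
D = A*E*t/m = 2.5900e+08*3.204e-14*1414/0.6
D = 0.01956 Gy


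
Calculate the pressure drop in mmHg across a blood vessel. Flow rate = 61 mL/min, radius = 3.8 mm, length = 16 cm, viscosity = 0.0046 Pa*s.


dP = 8*mu*L*Q / (pi*r^4)
Q = 61 mL/min = 1.01667e-06 m^3/s
dP = 9.13826 Pa = 9.13826 / 133.322 mmHg = 0.06854 mmHg


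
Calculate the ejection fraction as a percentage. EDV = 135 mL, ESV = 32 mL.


SV = EDV - ESV = 135 - 32 = 103 mL
EF = SV/EDV * 100 = 103/135 * 100
EF = 76.3%


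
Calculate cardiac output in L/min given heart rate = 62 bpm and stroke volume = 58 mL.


CO = HR * SV
CO = 62 * 58 / 1000
CO = 3.596 L/min


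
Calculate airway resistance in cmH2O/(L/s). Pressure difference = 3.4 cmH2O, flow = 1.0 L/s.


R = dP / flow
R = 3.4 / 1.0
R = 3.4 cmH2O/(L/s)


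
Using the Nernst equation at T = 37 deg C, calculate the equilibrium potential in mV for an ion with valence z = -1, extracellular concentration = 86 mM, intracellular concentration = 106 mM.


E = (RT/(zF)) * ln(C_out/C_in)
T = 37 + 273.15 = 310.15 K
E = (8.314 * 310.15 / (-1 * 96485)) * ln(86/106)
E = 5.588 mV


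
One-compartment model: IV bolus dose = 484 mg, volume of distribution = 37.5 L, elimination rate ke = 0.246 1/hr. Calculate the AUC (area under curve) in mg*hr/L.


C0 = Dose/Vd = 484/37.5 = 12.9067 mg/L
AUC = C0/ke = 12.9067/0.246
AUC = 52.47 mg*hr/L


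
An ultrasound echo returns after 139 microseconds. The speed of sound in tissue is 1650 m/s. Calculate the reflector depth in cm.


depth = c * t / 2
t = 139 us = 1.3900e-04 s
depth = 1650 * 1.3900e-04 / 2
depth = 0.114675 m = 11.4675 cm


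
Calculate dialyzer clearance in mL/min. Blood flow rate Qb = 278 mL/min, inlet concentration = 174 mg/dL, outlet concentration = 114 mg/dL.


K = Qb * (Cb_in - Cb_out) / Cb_in
K = 278 * (174 - 114) / 174
K = 95.86 mL/min


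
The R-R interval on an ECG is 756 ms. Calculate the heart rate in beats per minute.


HR = 60 / RR_interval(s)
RR = 756 ms = 0.756 s
HR = 60 / 0.756 = 79.37 bpm


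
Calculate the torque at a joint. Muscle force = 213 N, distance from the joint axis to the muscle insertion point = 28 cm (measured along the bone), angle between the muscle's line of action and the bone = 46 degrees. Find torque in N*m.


Torque = F * d * sin(theta)   (moment arm = d*sin(theta))
d = 28 cm = 0.28 m
Torque = 213 * 0.28 * sin(46)
Torque = 42.9 N*m


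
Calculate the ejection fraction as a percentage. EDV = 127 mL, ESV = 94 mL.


SV = EDV - ESV = 127 - 94 = 33 mL
EF = SV/EDV * 100 = 33/127 * 100
EF = 25.98%


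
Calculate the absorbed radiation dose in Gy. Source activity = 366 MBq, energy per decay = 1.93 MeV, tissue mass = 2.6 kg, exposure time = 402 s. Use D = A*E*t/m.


A = 366 MBq = 3.6600e+08 Bq
E = 1.93 MeV = 3.09186e-13 J
D = A*E*t/m = 3.6600e+08*3.09186e-13*402/2.6
D = 0.0175 Gy


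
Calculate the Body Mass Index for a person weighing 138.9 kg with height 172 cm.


BMI = weight / height^2
height = 172 cm = 1.72 m
BMI = 138.9 / 1.72^2
BMI = 46.95 kg/m^2


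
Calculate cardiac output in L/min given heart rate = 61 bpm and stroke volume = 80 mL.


CO = HR * SV
CO = 61 * 80 / 1000
CO = 4.88 L/min


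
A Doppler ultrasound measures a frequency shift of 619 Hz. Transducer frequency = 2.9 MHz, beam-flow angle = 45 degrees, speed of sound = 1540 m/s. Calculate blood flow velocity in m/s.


v = fd * c / (2 * f0 * cos(theta))
v = 619 * 1540 / (2 * 2.9000e+06 * cos(45))
v = 0.2324 m/s


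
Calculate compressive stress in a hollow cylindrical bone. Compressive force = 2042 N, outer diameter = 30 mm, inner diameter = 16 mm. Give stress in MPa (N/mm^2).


A = pi*(r_o^2 - r_i^2)
r_o = 15 mm, r_i = 8 mm
A = 505.796 mm^2
sigma = F/A = 2042 / 505.796
sigma = 4.037 MPa


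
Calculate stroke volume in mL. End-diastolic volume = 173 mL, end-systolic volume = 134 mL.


SV = EDV - ESV
SV = 173 - 134
SV = 39 mL


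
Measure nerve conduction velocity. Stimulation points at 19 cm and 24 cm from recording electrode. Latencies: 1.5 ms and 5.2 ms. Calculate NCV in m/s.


Distance = (24 - 19) / 100 = 0.05 m
dt = (5.2 - 1.5) / 1000 = 0.0037 s
NCV = dist / dt = 13.51 m/s


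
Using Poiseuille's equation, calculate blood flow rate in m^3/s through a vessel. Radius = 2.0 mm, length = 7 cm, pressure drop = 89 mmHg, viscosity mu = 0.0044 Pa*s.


Q = pi*r^4*dP / (8*mu*L)
r = 0.002 m, L = 0.07 m
dP = 89 mmHg = 11865.658 Pa
Q = 2.4206e-04 m^3/s


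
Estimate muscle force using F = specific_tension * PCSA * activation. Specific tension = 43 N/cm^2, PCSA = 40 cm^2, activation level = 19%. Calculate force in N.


F = sigma * PCSA * activation
F = 43 * 40 * 0.19
F = 326.8 N


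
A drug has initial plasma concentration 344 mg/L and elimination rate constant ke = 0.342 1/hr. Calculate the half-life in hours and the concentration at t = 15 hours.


t_half = ln(2) / ke = 0.693147 / 0.342 = 2.027 hr
C(t) = C0 * exp(-ke*t) = 344 * exp(-0.342*15)
C(15) = 2.035 mg/L


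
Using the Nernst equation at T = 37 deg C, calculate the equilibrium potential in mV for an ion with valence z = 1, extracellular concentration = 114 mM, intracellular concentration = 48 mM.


E = (RT/(zF)) * ln(C_out/C_in)
T = 37 + 273.15 = 310.15 K
E = (8.314 * 310.15 / (1 * 96485)) * ln(114/48)
E = 23.12 mV


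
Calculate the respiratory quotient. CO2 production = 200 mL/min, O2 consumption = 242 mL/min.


RQ = VCO2 / VO2
RQ = 200 / 242
RQ = 0.8264


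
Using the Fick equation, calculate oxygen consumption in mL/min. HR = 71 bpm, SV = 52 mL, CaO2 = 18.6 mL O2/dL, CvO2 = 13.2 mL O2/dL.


CO = HR*SV = 71*52/1000 = 3.692 L/min
a-v O2 diff = 18.6 - 13.2 = 5.4 mL/dL
VO2 = CO * (CaO2-CvO2) * 10 dL/L
VO2 = 3.692 * 5.4 * 10
VO2 = 199.4 mL/min


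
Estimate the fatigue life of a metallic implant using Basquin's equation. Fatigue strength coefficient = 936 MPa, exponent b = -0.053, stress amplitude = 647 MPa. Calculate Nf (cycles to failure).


sigma_a = sigma_f' * (2Nf)^b
2Nf = (sigma_a/sigma_f')^(1/b)
2Nf = (647/936)^(1/-0.053)
2Nf = 1061.3989
Nf = 530.7


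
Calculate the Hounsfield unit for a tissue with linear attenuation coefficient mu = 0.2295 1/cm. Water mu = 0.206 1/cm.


HU = ((mu_tissue - mu_water) / mu_water) * 1000
HU = ((0.2295 - 0.206) / 0.206) * 1000
HU = 114.1


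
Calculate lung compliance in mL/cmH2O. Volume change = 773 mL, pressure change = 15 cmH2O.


C = dV / dP
C = 773 / 15
C = 51.53 mL/cmH2O


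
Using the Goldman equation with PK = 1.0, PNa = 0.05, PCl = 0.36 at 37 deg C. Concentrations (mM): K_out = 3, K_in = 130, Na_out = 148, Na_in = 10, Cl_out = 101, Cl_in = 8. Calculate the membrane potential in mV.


Vm = (RT/F)*ln((PK*Ko + PNa*Nao + PCl*Cli)/(PK*Ki + PNa*Nai + PCl*Clo))
Numer = 13.28, Denom = 166.86
Vm = -67.64 mV


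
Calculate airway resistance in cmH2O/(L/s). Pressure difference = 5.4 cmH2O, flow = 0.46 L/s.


R = dP / flow
R = 5.4 / 0.46
R = 11.74 cmH2O/(L/s)


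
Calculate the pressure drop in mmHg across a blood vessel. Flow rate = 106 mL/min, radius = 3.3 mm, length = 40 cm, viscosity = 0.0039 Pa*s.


dP = 8*mu*L*Q / (pi*r^4)
Q = 106 mL/min = 1.76667e-06 m^3/s
dP = 59.1786 Pa = 59.1786 / 133.322 mmHg = 0.4439 mmHg


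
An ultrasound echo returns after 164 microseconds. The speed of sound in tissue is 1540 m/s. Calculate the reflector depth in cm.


depth = c * t / 2
t = 164 us = 1.6400e-04 s
depth = 1540 * 1.6400e-04 / 2
depth = 0.12628 m = 12.628 cm


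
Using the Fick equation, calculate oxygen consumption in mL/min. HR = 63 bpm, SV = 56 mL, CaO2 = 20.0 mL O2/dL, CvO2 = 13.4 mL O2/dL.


CO = HR*SV = 63*56/1000 = 3.528 L/min
a-v O2 diff = 20.0 - 13.4 = 6.6 mL/dL
VO2 = CO * (CaO2-CvO2) * 10 dL/L
VO2 = 3.528 * 6.6 * 10
VO2 = 232.8 mL/min


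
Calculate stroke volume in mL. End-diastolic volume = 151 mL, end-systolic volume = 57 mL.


SV = EDV - ESV
SV = 151 - 57
SV = 94 mL


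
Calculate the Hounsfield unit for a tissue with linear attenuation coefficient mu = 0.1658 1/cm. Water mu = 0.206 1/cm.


HU = ((mu_tissue - mu_water) / mu_water) * 1000
HU = ((0.1658 - 0.206) / 0.206) * 1000
HU = -195.1


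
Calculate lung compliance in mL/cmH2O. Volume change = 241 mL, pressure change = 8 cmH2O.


C = dV / dP
C = 241 / 8
C = 30.12 mL/cmH2O


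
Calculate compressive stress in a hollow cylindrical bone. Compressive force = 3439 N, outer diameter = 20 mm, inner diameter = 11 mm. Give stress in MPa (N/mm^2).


A = pi*(r_o^2 - r_i^2)
r_o = 10 mm, r_i = 5.5 mm
A = 219.126 mm^2
sigma = F/A = 3439 / 219.126
sigma = 15.69 MPa


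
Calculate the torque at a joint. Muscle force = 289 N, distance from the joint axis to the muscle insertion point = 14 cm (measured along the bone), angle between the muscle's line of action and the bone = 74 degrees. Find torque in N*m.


Torque = F * d * sin(theta)   (moment arm = d*sin(theta))
d = 14 cm = 0.14 m
Torque = 289 * 0.14 * sin(74)
Torque = 38.89 N*m


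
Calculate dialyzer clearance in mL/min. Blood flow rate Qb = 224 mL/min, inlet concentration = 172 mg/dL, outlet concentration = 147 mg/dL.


K = Qb * (Cb_in - Cb_out) / Cb_in
K = 224 * (172 - 147) / 172
K = 32.56 mL/min


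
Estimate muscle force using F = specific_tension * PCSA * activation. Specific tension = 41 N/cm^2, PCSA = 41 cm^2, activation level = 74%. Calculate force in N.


F = sigma * PCSA * activation
F = 41 * 41 * 0.74
F = 1244 N


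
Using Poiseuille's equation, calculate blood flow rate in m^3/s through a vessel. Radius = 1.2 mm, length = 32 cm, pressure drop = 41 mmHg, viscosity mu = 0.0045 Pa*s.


Q = pi*r^4*dP / (8*mu*L)
r = 0.0012 m, L = 0.32 m
dP = 41 mmHg = 5466.202 Pa
Q = 3.0911e-06 m^3/s


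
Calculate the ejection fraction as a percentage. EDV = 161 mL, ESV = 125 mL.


SV = EDV - ESV = 161 - 125 = 36 mL
EF = SV/EDV * 100 = 36/161 * 100
EF = 22.36%


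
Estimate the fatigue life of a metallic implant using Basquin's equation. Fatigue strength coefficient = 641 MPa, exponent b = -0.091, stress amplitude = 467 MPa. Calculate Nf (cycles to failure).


sigma_a = sigma_f' * (2Nf)^b
2Nf = (sigma_a/sigma_f')^(1/b)
2Nf = (467/641)^(1/-0.091)
2Nf = 32.466928
Nf = 16.23


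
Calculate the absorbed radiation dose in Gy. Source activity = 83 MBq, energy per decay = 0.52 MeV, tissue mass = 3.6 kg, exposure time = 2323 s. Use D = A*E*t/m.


A = 83 MBq = 8.3000e+07 Bq
E = 0.52 MeV = 8.3304e-14 J
D = A*E*t/m = 8.3000e+07*8.3304e-14*2323/3.6
D = 0.004462 Gy


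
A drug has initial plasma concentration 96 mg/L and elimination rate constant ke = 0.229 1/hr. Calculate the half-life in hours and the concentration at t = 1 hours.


t_half = ln(2) / ke = 0.693147 / 0.229 = 3.027 hr
C(t) = C0 * exp(-ke*t) = 96 * exp(-0.229*1)
C(1) = 76.35 mg/L


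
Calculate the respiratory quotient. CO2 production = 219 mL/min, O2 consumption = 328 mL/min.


RQ = VCO2 / VO2
RQ = 219 / 328
RQ = 0.6677


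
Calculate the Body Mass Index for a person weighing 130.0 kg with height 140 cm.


BMI = weight / height^2
height = 140 cm = 1.4 m
BMI = 130.0 / 1.4^2
BMI = 66.33 kg/m^2


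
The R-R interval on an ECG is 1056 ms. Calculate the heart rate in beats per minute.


HR = 60 / RR_interval(s)
RR = 1056 ms = 1.056 s
HR = 60 / 1.056 = 56.82 bpm


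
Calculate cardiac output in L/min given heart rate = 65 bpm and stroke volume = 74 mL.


CO = HR * SV
CO = 65 * 74 / 1000
CO = 4.81 L/min


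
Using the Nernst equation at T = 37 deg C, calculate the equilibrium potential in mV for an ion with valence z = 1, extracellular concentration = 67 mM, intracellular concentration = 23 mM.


E = (RT/(zF)) * ln(C_out/C_in)
T = 37 + 273.15 = 310.15 K
E = (8.314 * 310.15 / (1 * 96485)) * ln(67/23)
E = 28.57 mV


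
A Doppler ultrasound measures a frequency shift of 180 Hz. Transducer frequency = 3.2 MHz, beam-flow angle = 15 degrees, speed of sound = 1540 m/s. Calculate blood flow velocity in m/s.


v = fd * c / (2 * f0 * cos(theta))
v = 180 * 1540 / (2 * 3.2000e+06 * cos(15))
v = 0.04484 m/s


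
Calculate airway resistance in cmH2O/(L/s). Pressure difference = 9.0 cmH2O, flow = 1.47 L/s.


R = dP / flow
R = 9.0 / 1.47
R = 6.122 cmH2O/(L/s)


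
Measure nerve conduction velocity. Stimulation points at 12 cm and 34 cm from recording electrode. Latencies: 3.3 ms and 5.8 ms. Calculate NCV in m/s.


Distance = (34 - 12) / 100 = 0.22 m
dt = (5.8 - 3.3) / 1000 = 0.0025 s
NCV = dist / dt = 88 m/s


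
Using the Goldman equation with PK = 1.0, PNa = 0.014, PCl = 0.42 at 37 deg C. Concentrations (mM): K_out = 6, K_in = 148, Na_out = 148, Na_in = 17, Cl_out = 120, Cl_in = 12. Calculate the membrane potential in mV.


Vm = (RT/F)*ln((PK*Ko + PNa*Nao + PCl*Cli)/(PK*Ki + PNa*Nai + PCl*Clo))
Numer = 13.112, Denom = 198.638
Vm = -72.64 mV


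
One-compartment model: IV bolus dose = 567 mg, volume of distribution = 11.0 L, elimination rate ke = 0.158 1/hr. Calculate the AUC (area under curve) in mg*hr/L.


C0 = Dose/Vd = 567/11.0 = 51.5455 mg/L
AUC = C0/ke = 51.5455/0.158
AUC = 326.2 mg*hr/L


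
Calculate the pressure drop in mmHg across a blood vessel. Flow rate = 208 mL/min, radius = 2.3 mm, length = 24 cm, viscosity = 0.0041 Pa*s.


dP = 8*mu*L*Q / (pi*r^4)
Q = 208 mL/min = 3.46667e-06 m^3/s
dP = 310.41 Pa = 310.41 / 133.322 mmHg = 2.328 mmHg


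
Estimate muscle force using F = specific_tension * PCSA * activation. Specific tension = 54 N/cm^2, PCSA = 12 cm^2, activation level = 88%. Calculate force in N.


F = sigma * PCSA * activation
F = 54 * 12 * 0.88
F = 570.2 N


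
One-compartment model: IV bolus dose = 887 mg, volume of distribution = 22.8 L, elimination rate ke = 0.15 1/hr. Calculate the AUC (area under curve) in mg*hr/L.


C0 = Dose/Vd = 887/22.8 = 38.9035 mg/L
AUC = C0/ke = 38.9035/0.15
AUC = 259.4 mg*hr/L


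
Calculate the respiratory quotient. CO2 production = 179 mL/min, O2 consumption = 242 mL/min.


RQ = VCO2 / VO2
RQ = 179 / 242
RQ = 0.7397


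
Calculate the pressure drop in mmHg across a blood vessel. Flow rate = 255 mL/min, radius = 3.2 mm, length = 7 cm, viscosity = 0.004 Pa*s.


dP = 8*mu*L*Q / (pi*r^4)
Q = 255 mL/min = 4.25e-06 m^3/s
dP = 28.8993 Pa = 28.8993 / 133.322 mmHg = 0.2168 mmHg


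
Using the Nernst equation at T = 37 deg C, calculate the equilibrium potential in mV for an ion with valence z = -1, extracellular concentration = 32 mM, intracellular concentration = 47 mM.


E = (RT/(zF)) * ln(C_out/C_in)
T = 37 + 273.15 = 310.15 K
E = (8.314 * 310.15 / (-1 * 96485)) * ln(32/47)
E = 10.27 mV


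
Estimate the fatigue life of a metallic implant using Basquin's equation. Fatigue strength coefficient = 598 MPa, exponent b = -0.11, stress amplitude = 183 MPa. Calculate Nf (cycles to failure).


sigma_a = sigma_f' * (2Nf)^b
2Nf = (sigma_a/sigma_f')^(1/b)
2Nf = (183/598)^(1/-0.11)
2Nf = 47315.219
Nf = 2.366e+04


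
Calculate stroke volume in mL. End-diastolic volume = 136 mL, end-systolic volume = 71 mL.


SV = EDV - ESV
SV = 136 - 71
SV = 65 mL


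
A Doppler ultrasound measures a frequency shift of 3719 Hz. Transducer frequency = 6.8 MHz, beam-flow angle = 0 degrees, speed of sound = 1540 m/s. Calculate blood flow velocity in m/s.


v = fd * c / (2 * f0 * cos(theta))
v = 3719 * 1540 / (2 * 6.8000e+06 * cos(0))
v = 0.4211 m/s


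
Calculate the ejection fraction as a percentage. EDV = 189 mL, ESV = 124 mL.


SV = EDV - ESV = 189 - 124 = 65 mL
EF = SV/EDV * 100 = 65/189 * 100
EF = 34.39%


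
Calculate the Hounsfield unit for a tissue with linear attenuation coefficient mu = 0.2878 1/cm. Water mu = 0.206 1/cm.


HU = ((mu_tissue - mu_water) / mu_water) * 1000
HU = ((0.2878 - 0.206) / 0.206) * 1000
HU = 397.1


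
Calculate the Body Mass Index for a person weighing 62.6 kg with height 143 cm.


BMI = weight / height^2
height = 143 cm = 1.43 m
BMI = 62.6 / 1.43^2
BMI = 30.61 kg/m^2


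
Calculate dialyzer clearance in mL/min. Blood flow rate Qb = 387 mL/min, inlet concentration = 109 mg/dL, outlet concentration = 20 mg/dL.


K = Qb * (Cb_in - Cb_out) / Cb_in
K = 387 * (109 - 20) / 109
K = 316 mL/min


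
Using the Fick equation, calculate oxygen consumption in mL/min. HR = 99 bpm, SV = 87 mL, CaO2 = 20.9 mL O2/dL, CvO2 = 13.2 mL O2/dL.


CO = HR*SV = 99*87/1000 = 8.613 L/min
a-v O2 diff = 20.9 - 13.2 = 7.7 mL/dL
VO2 = CO * (CaO2-CvO2) * 10 dL/L
VO2 = 8.613 * 7.7 * 10
VO2 = 663.2 mL/min


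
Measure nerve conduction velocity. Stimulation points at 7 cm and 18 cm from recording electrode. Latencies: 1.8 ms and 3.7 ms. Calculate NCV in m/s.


Distance = (18 - 7) / 100 = 0.11 m
dt = (3.7 - 1.8) / 1000 = 0.0019 s
NCV = dist / dt = 57.89 m/s


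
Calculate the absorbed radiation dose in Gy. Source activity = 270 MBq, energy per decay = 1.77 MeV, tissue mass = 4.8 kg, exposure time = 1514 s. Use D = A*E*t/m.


A = 270 MBq = 2.7000e+08 Bq
E = 1.77 MeV = 2.83554e-13 J
D = A*E*t/m = 2.7000e+08*2.83554e-13*1514/4.8
D = 0.02415 Gy


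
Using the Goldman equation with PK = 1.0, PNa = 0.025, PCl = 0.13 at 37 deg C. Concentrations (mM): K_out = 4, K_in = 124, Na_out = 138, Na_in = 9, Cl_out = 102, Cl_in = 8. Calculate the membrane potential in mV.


Vm = (RT/F)*ln((PK*Ko + PNa*Nao + PCl*Cli)/(PK*Ki + PNa*Nai + PCl*Clo))
Numer = 8.49, Denom = 137.485
Vm = -74.42 mV


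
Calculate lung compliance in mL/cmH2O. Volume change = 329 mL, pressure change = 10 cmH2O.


C = dV / dP
C = 329 / 10
C = 32.9 mL/cmH2O


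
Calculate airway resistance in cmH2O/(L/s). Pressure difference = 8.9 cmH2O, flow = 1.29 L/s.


R = dP / flow
R = 8.9 / 1.29
R = 6.899 cmH2O/(L/s)


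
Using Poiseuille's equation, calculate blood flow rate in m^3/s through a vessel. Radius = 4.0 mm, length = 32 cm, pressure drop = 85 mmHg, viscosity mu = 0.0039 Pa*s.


Q = pi*r^4*dP / (8*mu*L)
r = 0.004 m, L = 0.32 m
dP = 85 mmHg = 11332.37 Pa
Q = 9.1286e-04 m^3/s


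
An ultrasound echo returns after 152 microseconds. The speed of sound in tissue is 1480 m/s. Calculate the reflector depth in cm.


depth = c * t / 2
t = 152 us = 1.5200e-04 s
depth = 1480 * 1.5200e-04 / 2
depth = 0.11248 m = 11.248 cm


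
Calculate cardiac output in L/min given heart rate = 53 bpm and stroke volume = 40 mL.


CO = HR * SV
CO = 53 * 40 / 1000
CO = 2.12 L/min


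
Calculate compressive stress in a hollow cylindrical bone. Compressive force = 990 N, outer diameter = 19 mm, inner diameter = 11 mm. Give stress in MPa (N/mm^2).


A = pi*(r_o^2 - r_i^2)
r_o = 9.5 mm, r_i = 5.5 mm
A = 188.496 mm^2
sigma = F/A = 990 / 188.496
sigma = 5.252 MPa


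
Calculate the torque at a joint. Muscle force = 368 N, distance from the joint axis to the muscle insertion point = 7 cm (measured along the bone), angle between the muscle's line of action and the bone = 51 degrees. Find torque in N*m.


Torque = F * d * sin(theta)   (moment arm = d*sin(theta))
d = 7 cm = 0.07 m
Torque = 368 * 0.07 * sin(51)
Torque = 20.02 N*m


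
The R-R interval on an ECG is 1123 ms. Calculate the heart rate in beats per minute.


HR = 60 / RR_interval(s)
RR = 1123 ms = 1.123 s
HR = 60 / 1.123 = 53.43 bpm


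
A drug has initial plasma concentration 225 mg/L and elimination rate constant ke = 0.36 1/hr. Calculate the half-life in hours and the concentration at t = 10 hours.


t_half = ln(2) / ke = 0.693147 / 0.36 = 1.925 hr
C(t) = C0 * exp(-ke*t) = 225 * exp(-0.36*10)
C(10) = 6.148 mg/L


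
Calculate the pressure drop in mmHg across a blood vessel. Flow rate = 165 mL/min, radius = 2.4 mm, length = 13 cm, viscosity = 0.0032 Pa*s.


dP = 8*mu*L*Q / (pi*r^4)
Q = 165 mL/min = 2.75e-06 m^3/s
dP = 87.8054 Pa = 87.8054 / 133.322 mmHg = 0.6586 mmHg


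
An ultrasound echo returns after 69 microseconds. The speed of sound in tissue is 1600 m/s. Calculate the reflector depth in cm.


depth = c * t / 2
t = 69 us = 6.9000e-05 s
depth = 1600 * 6.9000e-05 / 2
depth = 0.0552 m = 5.52 cm


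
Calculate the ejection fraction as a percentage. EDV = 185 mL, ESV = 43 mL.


SV = EDV - ESV = 185 - 43 = 142 mL
EF = SV/EDV * 100 = 142/185 * 100
EF = 76.76%


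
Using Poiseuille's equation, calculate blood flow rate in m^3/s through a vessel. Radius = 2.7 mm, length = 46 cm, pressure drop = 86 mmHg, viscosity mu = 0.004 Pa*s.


Q = pi*r^4*dP / (8*mu*L)
r = 0.0027 m, L = 0.46 m
dP = 86 mmHg = 11465.692 Pa
Q = 1.3005e-04 m^3/s


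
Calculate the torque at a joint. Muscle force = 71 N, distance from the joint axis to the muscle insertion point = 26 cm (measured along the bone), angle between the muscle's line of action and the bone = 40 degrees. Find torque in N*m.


Torque = F * d * sin(theta)   (moment arm = d*sin(theta))
d = 26 cm = 0.26 m
Torque = 71 * 0.26 * sin(40)
Torque = 11.87 N*m


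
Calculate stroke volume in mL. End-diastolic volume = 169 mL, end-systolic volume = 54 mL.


SV = EDV - ESV
SV = 169 - 54
SV = 115 mL


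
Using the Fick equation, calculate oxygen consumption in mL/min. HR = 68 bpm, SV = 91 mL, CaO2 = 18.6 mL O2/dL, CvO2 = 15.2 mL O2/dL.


CO = HR*SV = 68*91/1000 = 6.188 L/min
a-v O2 diff = 18.6 - 15.2 = 3.4 mL/dL
VO2 = CO * (CaO2-CvO2) * 10 dL/L
VO2 = 6.188 * 3.4 * 10
VO2 = 210.4 mL/min


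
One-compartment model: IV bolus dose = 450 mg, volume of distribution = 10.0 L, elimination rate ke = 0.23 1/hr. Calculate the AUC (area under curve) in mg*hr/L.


C0 = Dose/Vd = 450/10.0 = 45 mg/L
AUC = C0/ke = 45/0.23
AUC = 195.7 mg*hr/L


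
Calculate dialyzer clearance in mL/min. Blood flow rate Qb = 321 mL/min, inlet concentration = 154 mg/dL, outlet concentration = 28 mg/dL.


K = Qb * (Cb_in - Cb_out) / Cb_in
K = 321 * (154 - 28) / 154
K = 262.6 mL/min


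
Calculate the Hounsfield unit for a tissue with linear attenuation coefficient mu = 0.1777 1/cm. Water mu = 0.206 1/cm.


HU = ((mu_tissue - mu_water) / mu_water) * 1000
HU = ((0.1777 - 0.206) / 0.206) * 1000
HU = -137.4


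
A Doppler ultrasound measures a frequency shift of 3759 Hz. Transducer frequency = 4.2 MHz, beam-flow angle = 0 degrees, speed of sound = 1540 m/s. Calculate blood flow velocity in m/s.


v = fd * c / (2 * f0 * cos(theta))
v = 3759 * 1540 / (2 * 4.2000e+06 * cos(0))
v = 0.6892 m/s


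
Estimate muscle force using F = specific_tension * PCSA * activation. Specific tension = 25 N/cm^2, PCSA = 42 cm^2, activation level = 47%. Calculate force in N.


F = sigma * PCSA * activation
F = 25 * 42 * 0.47
F = 493.5 N


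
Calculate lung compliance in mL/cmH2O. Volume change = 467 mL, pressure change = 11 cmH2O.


C = dV / dP
C = 467 / 11
C = 42.45 mL/cmH2O


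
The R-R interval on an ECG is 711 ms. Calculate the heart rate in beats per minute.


HR = 60 / RR_interval(s)
RR = 711 ms = 0.711 s
HR = 60 / 0.711 = 84.39 bpm


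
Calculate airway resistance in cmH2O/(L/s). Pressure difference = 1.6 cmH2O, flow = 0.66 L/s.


R = dP / flow
R = 1.6 / 0.66
R = 2.424 cmH2O/(L/s)


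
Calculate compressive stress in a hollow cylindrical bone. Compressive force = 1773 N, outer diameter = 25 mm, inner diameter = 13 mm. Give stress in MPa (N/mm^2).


A = pi*(r_o^2 - r_i^2)
r_o = 12.5 mm, r_i = 6.5 mm
A = 358.142 mm^2
sigma = F/A = 1773 / 358.142
sigma = 4.951 MPa


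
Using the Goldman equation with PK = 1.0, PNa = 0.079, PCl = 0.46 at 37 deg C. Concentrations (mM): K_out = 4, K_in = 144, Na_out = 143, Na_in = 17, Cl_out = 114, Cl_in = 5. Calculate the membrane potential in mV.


Vm = (RT/F)*ln((PK*Ko + PNa*Nao + PCl*Cli)/(PK*Ki + PNa*Nai + PCl*Clo))
Numer = 17.597, Denom = 197.783
Vm = -64.66 mV


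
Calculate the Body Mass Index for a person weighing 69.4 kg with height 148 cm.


BMI = weight / height^2
height = 148 cm = 1.48 m
BMI = 69.4 / 1.48^2
BMI = 31.68 kg/m^2


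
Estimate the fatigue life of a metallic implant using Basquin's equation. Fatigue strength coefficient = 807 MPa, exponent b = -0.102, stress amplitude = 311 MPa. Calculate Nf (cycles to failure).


sigma_a = sigma_f' * (2Nf)^b
2Nf = (sigma_a/sigma_f')^(1/b)
2Nf = (311/807)^(1/-0.102)
2Nf = 11479.76
Nf = 5740


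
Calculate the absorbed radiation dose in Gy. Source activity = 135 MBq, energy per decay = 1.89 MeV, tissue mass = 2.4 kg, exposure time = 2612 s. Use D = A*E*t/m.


A = 135 MBq = 1.3500e+08 Bq
E = 1.89 MeV = 3.02778e-13 J
D = A*E*t/m = 1.3500e+08*3.02778e-13*2612/2.4
D = 0.04449 Gy


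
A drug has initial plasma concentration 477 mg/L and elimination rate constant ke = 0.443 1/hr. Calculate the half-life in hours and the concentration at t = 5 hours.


t_half = ln(2) / ke = 0.693147 / 0.443 = 1.565 hr
C(t) = C0 * exp(-ke*t) = 477 * exp(-0.443*5)
C(5) = 52.07 mg/L


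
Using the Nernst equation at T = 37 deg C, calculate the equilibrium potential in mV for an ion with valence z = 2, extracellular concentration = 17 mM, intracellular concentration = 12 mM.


E = (RT/(zF)) * ln(C_out/C_in)
T = 37 + 273.15 = 310.15 K
E = (8.314 * 310.15 / (2 * 96485)) * ln(17/12)
E = 4.654 mV


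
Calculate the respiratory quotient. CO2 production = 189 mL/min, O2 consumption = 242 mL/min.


RQ = VCO2 / VO2
RQ = 189 / 242
RQ = 0.781


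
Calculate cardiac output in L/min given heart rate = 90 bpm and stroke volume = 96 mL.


CO = HR * SV
CO = 90 * 96 / 1000
CO = 8.64 L/min


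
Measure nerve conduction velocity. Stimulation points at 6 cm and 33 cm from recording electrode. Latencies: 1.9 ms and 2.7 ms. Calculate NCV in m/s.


Distance = (33 - 6) / 100 = 0.27 m
dt = (2.7 - 1.9) / 1000 = 8.0000e-04 s
NCV = dist / dt = 337.5 m/s


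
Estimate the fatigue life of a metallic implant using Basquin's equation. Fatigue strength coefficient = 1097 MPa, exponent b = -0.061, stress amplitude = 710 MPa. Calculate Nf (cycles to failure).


sigma_a = sigma_f' * (2Nf)^b
2Nf = (sigma_a/sigma_f')^(1/b)
2Nf = (710/1097)^(1/-0.061)
2Nf = 1251.7361
Nf = 625.9


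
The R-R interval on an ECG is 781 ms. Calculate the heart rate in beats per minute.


HR = 60 / RR_interval(s)
RR = 781 ms = 0.781 s
HR = 60 / 0.781 = 76.82 bpm


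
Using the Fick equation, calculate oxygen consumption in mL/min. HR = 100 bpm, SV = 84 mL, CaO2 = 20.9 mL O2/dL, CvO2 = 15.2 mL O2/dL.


CO = HR*SV = 100*84/1000 = 8.4 L/min
a-v O2 diff = 20.9 - 15.2 = 5.7 mL/dL
VO2 = CO * (CaO2-CvO2) * 10 dL/L
VO2 = 8.4 * 5.7 * 10
VO2 = 478.8 mL/min


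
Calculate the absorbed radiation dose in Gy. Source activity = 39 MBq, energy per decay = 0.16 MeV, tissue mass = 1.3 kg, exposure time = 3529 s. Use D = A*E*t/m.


A = 39 MBq = 3.9000e+07 Bq
E = 0.16 MeV = 2.5632e-14 J
D = A*E*t/m = 3.9000e+07*2.5632e-14*3529/1.3
D = 0.002714 Gy


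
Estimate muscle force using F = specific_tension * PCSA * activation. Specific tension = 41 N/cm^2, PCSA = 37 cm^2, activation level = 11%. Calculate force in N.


F = sigma * PCSA * activation
F = 41 * 37 * 0.11
F = 166.9 N


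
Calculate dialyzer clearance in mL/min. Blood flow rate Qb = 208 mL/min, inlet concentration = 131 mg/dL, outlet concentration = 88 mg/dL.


K = Qb * (Cb_in - Cb_out) / Cb_in
K = 208 * (131 - 88) / 131
K = 68.27 mL/min


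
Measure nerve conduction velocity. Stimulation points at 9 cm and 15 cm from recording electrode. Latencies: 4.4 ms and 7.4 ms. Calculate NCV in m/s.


Distance = (15 - 9) / 100 = 0.06 m
dt = (7.4 - 4.4) / 1000 = 0.003 s
NCV = dist / dt = 20 m/s


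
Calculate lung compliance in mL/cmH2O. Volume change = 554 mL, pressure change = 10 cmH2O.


C = dV / dP
C = 554 / 10
C = 55.4 mL/cmH2O


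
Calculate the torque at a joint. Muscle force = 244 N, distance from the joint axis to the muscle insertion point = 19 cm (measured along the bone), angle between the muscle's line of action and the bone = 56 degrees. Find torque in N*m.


Torque = F * d * sin(theta)   (moment arm = d*sin(theta))
d = 19 cm = 0.19 m
Torque = 244 * 0.19 * sin(56)
Torque = 38.43 N*m


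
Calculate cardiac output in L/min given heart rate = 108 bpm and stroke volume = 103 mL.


CO = HR * SV
CO = 108 * 103 / 1000
CO = 11.12 L/min


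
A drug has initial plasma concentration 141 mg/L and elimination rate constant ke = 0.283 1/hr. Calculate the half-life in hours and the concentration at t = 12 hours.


t_half = ln(2) / ke = 0.693147 / 0.283 = 2.449 hr
C(t) = C0 * exp(-ke*t) = 141 * exp(-0.283*12)
C(12) = 4.724 mg/L


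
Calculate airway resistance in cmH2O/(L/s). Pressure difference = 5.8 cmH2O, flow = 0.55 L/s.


R = dP / flow
R = 5.8 / 0.55
R = 10.55 cmH2O/(L/s)


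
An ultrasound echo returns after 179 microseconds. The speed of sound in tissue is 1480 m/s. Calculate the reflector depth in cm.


depth = c * t / 2
t = 179 us = 1.7900e-04 s
depth = 1480 * 1.7900e-04 / 2
depth = 0.13246 m = 13.246 cm


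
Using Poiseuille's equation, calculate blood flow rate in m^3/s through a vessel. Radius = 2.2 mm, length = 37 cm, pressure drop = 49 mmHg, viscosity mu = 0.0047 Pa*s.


Q = pi*r^4*dP / (8*mu*L)
r = 0.0022 m, L = 0.37 m
dP = 49 mmHg = 6532.778 Pa
Q = 3.4558e-05 m^3/s


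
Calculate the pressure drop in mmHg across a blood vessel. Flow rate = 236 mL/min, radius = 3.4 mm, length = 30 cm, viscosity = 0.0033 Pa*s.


dP = 8*mu*L*Q / (pi*r^4)
Q = 236 mL/min = 3.93333e-06 m^3/s
dP = 74.2028 Pa = 74.2028 / 133.322 mmHg = 0.5566 mmHg


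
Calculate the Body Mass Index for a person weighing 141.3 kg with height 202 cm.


BMI = weight / height^2
height = 202 cm = 2.02 m
BMI = 141.3 / 2.02^2
BMI = 34.63 kg/m^2


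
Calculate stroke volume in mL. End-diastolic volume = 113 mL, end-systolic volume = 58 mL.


SV = EDV - ESV
SV = 113 - 58
SV = 55 mL


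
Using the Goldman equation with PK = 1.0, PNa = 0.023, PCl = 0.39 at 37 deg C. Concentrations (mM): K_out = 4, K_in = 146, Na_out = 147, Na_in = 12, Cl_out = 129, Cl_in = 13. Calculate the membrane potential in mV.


Vm = (RT/F)*ln((PK*Ko + PNa*Nao + PCl*Cli)/(PK*Ki + PNa*Nai + PCl*Clo))
Numer = 12.451, Denom = 196.586
Vm = -73.74 mV


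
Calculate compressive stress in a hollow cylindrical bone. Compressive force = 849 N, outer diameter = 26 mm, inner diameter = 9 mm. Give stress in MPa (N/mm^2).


A = pi*(r_o^2 - r_i^2)
r_o = 13 mm, r_i = 4.5 mm
A = 467.312 mm^2
sigma = F/A = 849 / 467.312
sigma = 1.817 MPa


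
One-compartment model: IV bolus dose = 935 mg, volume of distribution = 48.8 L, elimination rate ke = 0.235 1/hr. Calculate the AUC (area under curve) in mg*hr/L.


C0 = Dose/Vd = 935/48.8 = 19.1598 mg/L
AUC = C0/ke = 19.1598/0.235
AUC = 81.53 mg*hr/L


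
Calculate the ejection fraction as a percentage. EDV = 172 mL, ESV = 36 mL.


SV = EDV - ESV = 172 - 36 = 136 mL
EF = SV/EDV * 100 = 136/172 * 100
EF = 79.07%


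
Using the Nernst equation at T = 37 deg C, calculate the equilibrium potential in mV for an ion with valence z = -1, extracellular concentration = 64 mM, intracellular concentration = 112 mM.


E = (RT/(zF)) * ln(C_out/C_in)
T = 37 + 273.15 = 310.15 K
E = (8.314 * 310.15 / (-1 * 96485)) * ln(64/112)
E = 14.96 mV


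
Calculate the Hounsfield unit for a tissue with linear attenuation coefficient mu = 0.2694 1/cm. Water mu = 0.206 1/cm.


HU = ((mu_tissue - mu_water) / mu_water) * 1000
HU = ((0.2694 - 0.206) / 0.206) * 1000
HU = 307.8


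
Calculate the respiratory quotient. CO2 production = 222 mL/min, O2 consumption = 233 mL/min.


RQ = VCO2 / VO2
RQ = 222 / 233
RQ = 0.9528


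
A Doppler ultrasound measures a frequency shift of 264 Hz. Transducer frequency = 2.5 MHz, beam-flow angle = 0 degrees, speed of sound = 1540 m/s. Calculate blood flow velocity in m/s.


v = fd * c / (2 * f0 * cos(theta))
v = 264 * 1540 / (2 * 2.5000e+06 * cos(0))
v = 0.08131 m/s


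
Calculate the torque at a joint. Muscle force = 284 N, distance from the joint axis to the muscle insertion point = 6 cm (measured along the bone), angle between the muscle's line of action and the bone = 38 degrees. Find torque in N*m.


Torque = F * d * sin(theta)   (moment arm = d*sin(theta))
d = 6 cm = 0.06 m
Torque = 284 * 0.06 * sin(38)
Torque = 10.49 N*m


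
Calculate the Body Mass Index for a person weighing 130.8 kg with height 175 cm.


BMI = weight / height^2
height = 175 cm = 1.75 m
BMI = 130.8 / 1.75^2
BMI = 42.71 kg/m^2


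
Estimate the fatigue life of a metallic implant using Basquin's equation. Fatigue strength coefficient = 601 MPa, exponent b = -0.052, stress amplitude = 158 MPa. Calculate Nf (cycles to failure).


sigma_a = sigma_f' * (2Nf)^b
2Nf = (sigma_a/sigma_f')^(1/b)
2Nf = (158/601)^(1/-0.052)
2Nf = 1.4388868e+11
Nf = 7.1944e+10


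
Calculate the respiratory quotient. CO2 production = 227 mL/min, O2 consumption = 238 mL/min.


RQ = VCO2 / VO2
RQ = 227 / 238
RQ = 0.9538


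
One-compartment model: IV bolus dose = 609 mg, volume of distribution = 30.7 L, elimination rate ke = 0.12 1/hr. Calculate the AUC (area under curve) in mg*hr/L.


C0 = Dose/Vd = 609/30.7 = 19.8371 mg/L
AUC = C0/ke = 19.8371/0.12
AUC = 165.3 mg*hr/L


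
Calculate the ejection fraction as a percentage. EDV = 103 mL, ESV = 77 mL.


SV = EDV - ESV = 103 - 77 = 26 mL
EF = SV/EDV * 100 = 26/103 * 100
EF = 25.24%


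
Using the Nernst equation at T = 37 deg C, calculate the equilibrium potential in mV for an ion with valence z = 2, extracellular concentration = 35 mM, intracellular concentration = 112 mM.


E = (RT/(zF)) * ln(C_out/C_in)
T = 37 + 273.15 = 310.15 K
E = (8.314 * 310.15 / (2 * 96485)) * ln(35/112)
E = -15.54 mV


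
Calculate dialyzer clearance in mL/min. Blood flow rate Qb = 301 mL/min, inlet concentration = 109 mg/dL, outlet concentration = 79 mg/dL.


K = Qb * (Cb_in - Cb_out) / Cb_in
K = 301 * (109 - 79) / 109
K = 82.84 mL/min


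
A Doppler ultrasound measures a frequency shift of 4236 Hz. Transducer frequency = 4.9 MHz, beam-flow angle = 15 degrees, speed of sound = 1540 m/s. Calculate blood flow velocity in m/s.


v = fd * c / (2 * f0 * cos(theta))
v = 4236 * 1540 / (2 * 4.9000e+06 * cos(15))
v = 0.6891 m/s


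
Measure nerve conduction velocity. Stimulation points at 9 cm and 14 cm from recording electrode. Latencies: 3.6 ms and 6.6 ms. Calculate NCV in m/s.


Distance = (14 - 9) / 100 = 0.05 m
dt = (6.6 - 3.6) / 1000 = 0.003 s
NCV = dist / dt = 16.67 m/s


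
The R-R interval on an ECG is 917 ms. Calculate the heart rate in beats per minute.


HR = 60 / RR_interval(s)
RR = 917 ms = 0.917 s
HR = 60 / 0.917 = 65.43 bpm


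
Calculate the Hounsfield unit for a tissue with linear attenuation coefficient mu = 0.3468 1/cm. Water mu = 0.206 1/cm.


HU = ((mu_tissue - mu_water) / mu_water) * 1000
HU = ((0.3468 - 0.206) / 0.206) * 1000
HU = 683.5


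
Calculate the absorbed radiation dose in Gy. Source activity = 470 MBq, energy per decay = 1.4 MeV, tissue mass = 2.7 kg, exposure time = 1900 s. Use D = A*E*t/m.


A = 470 MBq = 4.7000e+08 Bq
E = 1.4 MeV = 2.2428e-13 J
D = A*E*t/m = 4.7000e+08*2.2428e-13*1900/2.7
D = 0.07418 Gy


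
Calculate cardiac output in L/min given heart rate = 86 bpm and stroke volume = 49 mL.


CO = HR * SV
CO = 86 * 49 / 1000
CO = 4.214 L/min


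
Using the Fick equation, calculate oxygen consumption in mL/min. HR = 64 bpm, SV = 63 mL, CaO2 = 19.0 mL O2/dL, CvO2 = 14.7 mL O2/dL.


CO = HR*SV = 64*63/1000 = 4.032 L/min
a-v O2 diff = 19.0 - 14.7 = 4.3 mL/dL
VO2 = CO * (CaO2-CvO2) * 10 dL/L
VO2 = 4.032 * 4.3 * 10
VO2 = 173.4 mL/min


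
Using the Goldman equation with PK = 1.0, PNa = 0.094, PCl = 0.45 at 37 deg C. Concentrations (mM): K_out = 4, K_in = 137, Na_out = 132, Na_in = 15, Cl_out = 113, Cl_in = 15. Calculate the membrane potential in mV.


Vm = (RT/F)*ln((PK*Ko + PNa*Nao + PCl*Cli)/(PK*Ki + PNa*Nai + PCl*Clo))
Numer = 23.158, Denom = 189.26
Vm = -56.14 mV


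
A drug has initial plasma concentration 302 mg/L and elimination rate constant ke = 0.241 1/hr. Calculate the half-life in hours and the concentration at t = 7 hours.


t_half = ln(2) / ke = 0.693147 / 0.241 = 2.876 hr
C(t) = C0 * exp(-ke*t) = 302 * exp(-0.241*7)
C(7) = 55.89 mg/L


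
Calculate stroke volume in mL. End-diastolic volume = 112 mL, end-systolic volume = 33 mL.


SV = EDV - ESV
SV = 112 - 33
SV = 79 mL


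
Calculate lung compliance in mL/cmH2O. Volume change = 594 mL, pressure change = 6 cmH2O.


C = dV / dP
C = 594 / 6
C = 99 mL/cmH2O
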